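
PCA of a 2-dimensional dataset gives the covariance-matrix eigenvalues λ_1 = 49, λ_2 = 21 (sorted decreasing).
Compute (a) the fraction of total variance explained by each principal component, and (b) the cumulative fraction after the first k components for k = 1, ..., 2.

Step 1 — total variance = trace(Sigma) = Σ λ_i = 49 + 21 = 70.

Step 2 — fraction explained by component i = λ_i / Σ λ:
  PC1: 49/70 = 0.7
  PC2: 21/70 = 0.3

Step 3 — cumulative fraction after k components = (λ_1 + ... + λ_k) / Σ λ:
  k = 1: 49/70 = 0.7
  k = 2: (49 + 21)/70 = 70/70 = 1

Summary (fraction, with percent):

explained: PC1 0.7 (70%), PC2 0.3 (30%);  cumulative: 0.7, 1


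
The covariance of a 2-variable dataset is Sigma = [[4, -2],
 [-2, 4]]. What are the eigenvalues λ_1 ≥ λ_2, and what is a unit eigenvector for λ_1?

Step 1 — characteristic polynomial of 2×2 Sigma:
  det(Sigma - λI) = λ² - trace · λ + det = 0.
  trace = 4 + 4 = 8, det = 4·4 - (-2)² = 12.
Step 2 — discriminant:
  Δ = trace² - 4·det = 64 - 48 = 16.
Step 3 — eigenvalues:
  λ = (trace ± √Δ)/2 = (8 ± 4)/2,
  λ_1 = 6,  λ_2 = 2.

Step 4 — unit eigenvector for λ_1: solve (Sigma - λ_1 I)v = 0. First row:
  (4 - 6)·v_x + (-2)·v_y = 0, i.e. (-2)·v_x + (-2)·v_y = 0,
  so v ∝ (b, λ_1 - a) = (-2, 2); multiply by -1 so the first entry is positive: u = (2, -2).
  ||u|| = √((2)² + (-2)²) = √(8) ≈ 2.8284,
  v_1 = u/||u|| ≈ (0.7071, -0.7071) (||v_1|| = 1).

λ_1 = 6,  λ_2 = 2;  v_1 ≈ (0.7071, -0.7071)


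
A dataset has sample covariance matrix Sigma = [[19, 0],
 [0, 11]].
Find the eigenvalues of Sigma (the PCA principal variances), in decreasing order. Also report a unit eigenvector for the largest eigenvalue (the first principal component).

Step 1 — characteristic polynomial of 2×2 Sigma:
  det(Sigma - λI) = λ² - trace · λ + det = 0.
  trace = 19 + 11 = 30, det = 19·11 - (0)² = 209.
Step 2 — discriminant:
  Δ = trace² - 4·det = 900 - 836 = 64.
Step 3 — eigenvalues:
  λ = (trace ± √Δ)/2 = (30 ± 8)/2,
  λ_1 = 19,  λ_2 = 11.

Step 4 — unit eigenvector for λ_1: Sigma is diagonal, so its eigenvectors are the coordinate axes. λ_1 = 19 is the diagonal entry on the first coordinate axis, hence
  v_1 = (1, 0) (||v_1|| = 1).

λ_1 = 19,  λ_2 = 11;  v_1 ≈ (1, 0)


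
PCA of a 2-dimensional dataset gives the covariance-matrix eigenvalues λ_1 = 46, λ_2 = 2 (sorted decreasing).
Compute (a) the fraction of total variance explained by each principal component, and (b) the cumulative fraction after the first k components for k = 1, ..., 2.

Step 1 — total variance = trace(Sigma) = Σ λ_i = 46 + 2 = 48.

Step 2 — fraction explained by component i = λ_i / Σ λ:
  PC1: 46/48 = 0.9583
  PC2: 2/48 = 0.0417

Step 3 — cumulative fraction after k components = (λ_1 + ... + λ_k) / Σ λ:
  k = 1: 46/48 = 0.9583
  k = 2: (46 + 2)/48 = 48/48 = 1

Summary (fraction, with percent):

explained: PC1 0.9583 (95.83%), PC2 0.0417 (4.17%);  cumulative: 0.9583, 1


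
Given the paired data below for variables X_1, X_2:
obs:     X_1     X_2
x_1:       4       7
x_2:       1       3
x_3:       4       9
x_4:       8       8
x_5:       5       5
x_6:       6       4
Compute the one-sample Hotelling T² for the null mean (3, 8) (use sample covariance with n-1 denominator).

Step 1 — sample mean vector:
  mean(X_1) = (4 + 1 + 4 + 8 + 5 + 6) / 6 = 28/6 = 4.6667
  mean(X_2) = (7 + 3 + 9 + 8 + 5 + 4) / 6 = 36/6 = 6
  x̄ = (4.6667, 6),  deviation x̄ - mu_0 = (4.6667, 6) - (3, 8) = (1.6667, -2).

Step 2 — sample covariance matrix, S[i,j] = (1/(n-1)) · Σ_k (x_{k,i} - mean_i) · (x_{k,j} - mean_j), divisor n-1 = 5:
  S[X_1,X_1] = ((-0.6667)·(-0.6667) + (-3.6667)·(-3.6667) + (-0.6667)·(-0.6667) + (3.3333)·(3.3333) + (0.3333)·(0.3333) + (1.3333)·(1.3333)) / 5 = 27.3333/5 = 5.4667
  S[X_1,X_2] = ((-0.6667)·(1) + (-3.6667)·(-3) + (-0.6667)·(3) + (3.3333)·(2) + (0.3333)·(-1) + (1.3333)·(-2)) / 5 = 12/5 = 2.4
  S[X_2,X_2] = ((1)·(1) + (-3)·(-3) + (3)·(3) + (2)·(2) + (-1)·(-1) + (-2)·(-2)) / 5 = 28/5 = 5.6
  S = [[5.4667, 2.4],
 [2.4, 5.6]].

Step 3 — invert S. det(S) = 5.4667·5.6 - (2.4)² = 24.8533.
  S^{-1} = (1/det) · [[d, -b], [-b, a]] = [[0.2253, -0.0966],
 [-0.0966, 0.22]].

Step 4 — quadratic form (x̄ - mu_0)^T · S^{-1} · (x̄ - mu_0):
  S^{-1} · (x̄ - mu_0) = (0.5687, -0.6009),
  (x̄ - mu_0)^T · [...] = (1.6667)·(0.5687) + (-2)·(-0.6009) = 2.1495.

Step 5 — scale by n: T² = 6 · 2.1495 = 12.897.

T² ≈ 12.897


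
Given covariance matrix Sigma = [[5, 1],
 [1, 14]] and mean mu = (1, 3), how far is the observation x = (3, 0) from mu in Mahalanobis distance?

Step 1 — centre the observation: (x - mu) = (2, -3).

Step 2 — invert Sigma. det(Sigma) = 5·14 - (1)² = 69.
  Sigma^{-1} = (1/det) · [[d, -b], [-b, a]] = [[0.2029, -0.0145],
 [-0.0145, 0.0725]].

Step 3 — form the quadratic (x - mu)^T · Sigma^{-1} · (x - mu):
  Sigma^{-1} · (x - mu) = (0.4493, -0.2464).
  (x - mu)^T · [Sigma^{-1} · (x - mu)] = (2)·(0.4493) + (-3)·(-0.2464) = 1.6377.

Step 4 — take square root: d = √(1.6377) ≈ 1.2797.

d(x, mu) = √(1.6377) ≈ 1.2797


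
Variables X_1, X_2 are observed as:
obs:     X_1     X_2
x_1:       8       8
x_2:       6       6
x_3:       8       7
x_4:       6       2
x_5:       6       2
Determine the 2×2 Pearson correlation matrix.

Step 1 — column means:
  mean(X_1) = (8 + 6 + 8 + 6 + 6) / 5 = 34/5 = 6.8
  mean(X_2) = (8 + 6 + 7 + 2 + 2) / 5 = 25/5 = 5

Step 2 — sample variances and covariances s[i,j] = (1/(n-1)) · Σ_k (x_{k,i} - mean_i) · (x_{k,j} - mean_j), with n-1 = 4:
  s[X_1,X_1] = ((1.2)·(1.2) + (-0.8)·(-0.8) + (1.2)·(1.2) + (-0.8)·(-0.8) + (-0.8)·(-0.8)) / 4 = 4.8/4 = 1.2
  s[X_1,X_2] = ((1.2)·(3) + (-0.8)·(1) + (1.2)·(2) + (-0.8)·(-3) + (-0.8)·(-3)) / 4 = 10/4 = 2.5
  s[X_2,X_2] = ((3)·(3) + (1)·(1) + (2)·(2) + (-3)·(-3) + (-3)·(-3)) / 4 = 32/4 = 8
  Sample standard deviations s_i = √(s[i,i]):
  s(X_1) = √(1.2) = 1.0954
  s(X_2) = √(8) = 2.8284

Step 3 — r_{ij} = s_{ij} / (s_i · s_j):
  r[X_1,X_1] = 1 (diagonal).
  r[X_1,X_2] = 2.5 / (1.0954 · 2.8284) = 2.5 / 3.0984 = 0.8069
  r[X_2,X_2] = 1 (diagonal).

R is symmetric with unit diagonal. Assembling:

R = [[1, 0.8069],
 [0.8069, 1]]


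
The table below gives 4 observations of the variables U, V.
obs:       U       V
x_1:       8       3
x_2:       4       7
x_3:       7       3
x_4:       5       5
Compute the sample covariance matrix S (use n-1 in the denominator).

Step 1 — column means:
  mean(U) = (8 + 4 + 7 + 5) / 4 = 24/4 = 6
  mean(V) = (3 + 7 + 3 + 5) / 4 = 18/4 = 4.5

Step 2 — sample covariance S[i,j] = (1/(n-1)) · Σ_k (x_{k,i} - mean_i) · (x_{k,j} - mean_j), with n-1 = 3.
  S[U,U] = ((2)·(2) + (-2)·(-2) + (1)·(1) + (-1)·(-1)) / 3 = 10/3 = 3.3333
  S[U,V] = ((2)·(-1.5) + (-2)·(2.5) + (1)·(-1.5) + (-1)·(0.5)) / 3 = -10/3 = -3.3333
  S[V,V] = ((-1.5)·(-1.5) + (2.5)·(2.5) + (-1.5)·(-1.5) + (0.5)·(0.5)) / 3 = 11/3 = 3.6667

S is symmetric (S[j,i] = S[i,j]). Assembling:

S = [[3.3333, -3.3333],
 [-3.3333, 3.6667]]


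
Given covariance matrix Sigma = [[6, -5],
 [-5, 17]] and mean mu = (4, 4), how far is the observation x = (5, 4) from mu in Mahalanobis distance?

Step 1 — centre the observation: (x - mu) = (1, 0).

Step 2 — invert Sigma. det(Sigma) = 6·17 - (-5)² = 77.
  Sigma^{-1} = (1/det) · [[d, -b], [-b, a]] = [[0.2208, 0.0649],
 [0.0649, 0.0779]].

Step 3 — form the quadratic (x - mu)^T · Sigma^{-1} · (x - mu):
  Sigma^{-1} · (x - mu) = (0.2208, 0.0649).
  (x - mu)^T · [Sigma^{-1} · (x - mu)] = (1)·(0.2208) + (0)·(0.0649) = 0.2208.

Step 4 — take square root: d = √(0.2208) ≈ 0.4699.

d(x, mu) = √(0.2208) ≈ 0.4699


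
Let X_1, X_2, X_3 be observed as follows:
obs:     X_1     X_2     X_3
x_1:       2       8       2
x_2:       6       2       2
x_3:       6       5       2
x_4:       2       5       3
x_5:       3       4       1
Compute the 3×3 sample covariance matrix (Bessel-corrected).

Step 1 — column means:
  mean(X_1) = (2 + 6 + 6 + 2 + 3) / 5 = 19/5 = 3.8
  mean(X_2) = (8 + 2 + 5 + 5 + 4) / 5 = 24/5 = 4.8
  mean(X_3) = (2 + 2 + 2 + 3 + 1) / 5 = 10/5 = 2

Step 2 — sample covariance S[i,j] = (1/(n-1)) · Σ_k (x_{k,i} - mean_i) · (x_{k,j} - mean_j), with n-1 = 4.
  S[X_1,X_1] = ((-1.8)·(-1.8) + (2.2)·(2.2) + (2.2)·(2.2) + (-1.8)·(-1.8) + (-0.8)·(-0.8)) / 4 = 16.8/4 = 4.2
  S[X_1,X_2] = ((-1.8)·(3.2) + (2.2)·(-2.8) + (2.2)·(0.2) + (-1.8)·(0.2) + (-0.8)·(-0.8)) / 4 = -11.2/4 = -2.8
  S[X_1,X_3] = ((-1.8)·(0) + (2.2)·(0) + (2.2)·(0) + (-1.8)·(1) + (-0.8)·(-1)) / 4 = -1/4 = -0.25
  S[X_2,X_2] = ((3.2)·(3.2) + (-2.8)·(-2.8) + (0.2)·(0.2) + (0.2)·(0.2) + (-0.8)·(-0.8)) / 4 = 18.8/4 = 4.7
  S[X_2,X_3] = ((3.2)·(0) + (-2.8)·(0) + (0.2)·(0) + (0.2)·(1) + (-0.8)·(-1)) / 4 = 1/4 = 0.25
  S[X_3,X_3] = ((0)·(0) + (0)·(0) + (0)·(0) + (1)·(1) + (-1)·(-1)) / 4 = 2/4 = 0.5

S is symmetric (S[j,i] = S[i,j]). Assembling:

S = [[4.2, -2.8, -0.25],
 [-2.8, 4.7, 0.25],
 [-0.25, 0.25, 0.5]]


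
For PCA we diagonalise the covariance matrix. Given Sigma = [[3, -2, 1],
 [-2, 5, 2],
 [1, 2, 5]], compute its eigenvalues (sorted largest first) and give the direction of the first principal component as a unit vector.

Step 1 — characteristic polynomial p(λ) = det(λI - Sigma) = λ³ - tr·λ² + c_1·λ - det, where tr = trace, c_1 = sum of the principal 2×2 minors, det = det(Sigma):
  tr = 3 + 5 + 5 = 13,
  c_1 = (3·5 - (-2)²) + (3·5 - (1)²) + (5·5 - (2)²) = 11 + 14 + 21 = 46,
  det = 3·(5·5 - (2)²) - (-2)·((-2)·5 - (2)·(1)) + (1)·((-2)·(2) - 5·(1)) = 3·(21) - (-2)·(-12) + (1)·(-9) = 30.
  So p(λ) = λ³ - 13λ² + 46λ - 30.
Step 2 — look for an integer root (rational root theorem: any rational root is an integer divisor of 30). Testing λ = 5:
  p(5) = 125 - 325 + 230 - 30 = 0  ✓
  Dividing out (λ - 5): p(λ) = (λ - 5)(λ² - 8λ + 6).
Step 3 — remaining eigenvalues from the quadratic λ² - 8λ + 6 = 0:
  Δ = 8² - 4·6 = 64 - 24 = 40,  λ = (8 ± √40)/2 = (8 ± 6.3246)/2 ≈ 7.1623 or 0.8377.
  Sorted: λ_1 = 7.1623,  λ_2 = 5,  λ_3 = 0.8377  (check: sum = 13 = tr ✓).

Step 4 — unit eigenvector for λ_1 ≈ 7.1623: v spans the null space of (Sigma - λ_1 I), whose rows are
  r_1 = (-4.1623, -2, 1),  r_2 = (-2, -2.1623, 2),  r_3 = (1, 2, -2.1623).
  v is orthogonal to every row, so take v ∝ r_1 × r_2 = ((-2)·(2) - (1)·(-2.1623), (1)·(-2) - (-4.1623)·(2), (-4.1623)·(-2.1623) - (-2)·(-2)) ≈ (-1.8377, 6.3246, 5).
  Rescale (multiply by -1 so the first nonzero entry is positive): u = (1.8377, -6.3246, -5).
  ||u|| = √((1.8377)² + (-6.3246)² + (-5)²) = √(68.3772) ≈ 8.2691,  v_1 = u/||u|| ≈ (0.2222, -0.7648, -0.6047) (||v_1|| = 1).

λ_1 = 7.1623,  λ_2 = 5,  λ_3 = 0.8377;  v_1 ≈ (0.2222, -0.7648, -0.6047)


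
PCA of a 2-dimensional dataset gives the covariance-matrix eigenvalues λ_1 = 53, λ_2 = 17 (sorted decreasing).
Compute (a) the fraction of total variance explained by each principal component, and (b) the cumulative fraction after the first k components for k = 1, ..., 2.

Step 1 — total variance = trace(Sigma) = Σ λ_i = 53 + 17 = 70.

Step 2 — fraction explained by component i = λ_i / Σ λ:
  PC1: 53/70 = 0.7571
  PC2: 17/70 = 0.2429

Step 3 — cumulative fraction after k components = (λ_1 + ... + λ_k) / Σ λ:
  k = 1: 53/70 = 0.7571
  k = 2: (53 + 17)/70 = 70/70 = 1

Summary (fraction, with percent):

explained: PC1 0.7571 (75.71%), PC2 0.2429 (24.29%);  cumulative: 0.7571, 1


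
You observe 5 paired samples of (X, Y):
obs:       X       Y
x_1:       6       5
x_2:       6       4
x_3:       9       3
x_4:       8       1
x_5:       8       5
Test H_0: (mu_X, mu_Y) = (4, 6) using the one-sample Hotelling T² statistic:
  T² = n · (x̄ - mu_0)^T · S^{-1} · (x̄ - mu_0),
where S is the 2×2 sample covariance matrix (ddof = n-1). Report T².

Step 1 — sample mean vector:
  mean(X) = (6 + 6 + 9 + 8 + 8) / 5 = 37/5 = 7.4
  mean(Y) = (5 + 4 + 3 + 1 + 5) / 5 = 18/5 = 3.6
  x̄ = (7.4, 3.6),  deviation x̄ - mu_0 = (7.4, 3.6) - (4, 6) = (3.4, -2.4).

Step 2 — sample covariance matrix, S[i,j] = (1/(n-1)) · Σ_k (x_{k,i} - mean_i) · (x_{k,j} - mean_j), divisor n-1 = 4:
  S[X,X] = ((-1.4)·(-1.4) + (-1.4)·(-1.4) + (1.6)·(1.6) + (0.6)·(0.6) + (0.6)·(0.6)) / 4 = 7.2/4 = 1.8
  S[X,Y] = ((-1.4)·(1.4) + (-1.4)·(0.4) + (1.6)·(-0.6) + (0.6)·(-2.6) + (0.6)·(1.4)) / 4 = -4.2/4 = -1.05
  S[Y,Y] = ((1.4)·(1.4) + (0.4)·(0.4) + (-0.6)·(-0.6) + (-2.6)·(-2.6) + (1.4)·(1.4)) / 4 = 11.2/4 = 2.8
  S = [[1.8, -1.05],
 [-1.05, 2.8]].

Step 3 — invert S. det(S) = 1.8·2.8 - (-1.05)² = 3.9375.
  S^{-1} = (1/det) · [[d, -b], [-b, a]] = [[0.7111, 0.2667],
 [0.2667, 0.4571]].

Step 4 — quadratic form (x̄ - mu_0)^T · S^{-1} · (x̄ - mu_0):
  S^{-1} · (x̄ - mu_0) = (1.7778, -0.1905),
  (x̄ - mu_0)^T · [...] = (3.4)·(1.7778) + (-2.4)·(-0.1905) = 6.5016.

Step 5 — scale by n: T² = 5 · 6.5016 = 32.5079.

T² ≈ 32.5079


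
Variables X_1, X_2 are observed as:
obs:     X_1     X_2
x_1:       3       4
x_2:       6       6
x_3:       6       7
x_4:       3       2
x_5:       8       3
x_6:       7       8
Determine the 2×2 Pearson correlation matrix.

Step 1 — column means:
  mean(X_1) = (3 + 6 + 6 + 3 + 8 + 7) / 6 = 33/6 = 5.5
  mean(X_2) = (4 + 6 + 7 + 2 + 3 + 8) / 6 = 30/6 = 5

Step 2 — sample variances and covariances s[i,j] = (1/(n-1)) · Σ_k (x_{k,i} - mean_i) · (x_{k,j} - mean_j), with n-1 = 5:
  s[X_1,X_1] = ((-2.5)·(-2.5) + (0.5)·(0.5) + (0.5)·(0.5) + (-2.5)·(-2.5) + (2.5)·(2.5) + (1.5)·(1.5)) / 5 = 21.5/5 = 4.3
  s[X_1,X_2] = ((-2.5)·(-1) + (0.5)·(1) + (0.5)·(2) + (-2.5)·(-3) + (2.5)·(-2) + (1.5)·(3)) / 5 = 11/5 = 2.2
  s[X_2,X_2] = ((-1)·(-1) + (1)·(1) + (2)·(2) + (-3)·(-3) + (-2)·(-2) + (3)·(3)) / 5 = 28/5 = 5.6
  Sample standard deviations s_i = √(s[i,i]):
  s(X_1) = √(4.3) = 2.0736
  s(X_2) = √(5.6) = 2.3664

Step 3 — r_{ij} = s_{ij} / (s_i · s_j):
  r[X_1,X_1] = 1 (diagonal).
  r[X_1,X_2] = 2.2 / (2.0736 · 2.3664) = 2.2 / 4.9071 = 0.4483
  r[X_2,X_2] = 1 (diagonal).

R is symmetric with unit diagonal. Assembling:

R = [[1, 0.4483],
 [0.4483, 1]]


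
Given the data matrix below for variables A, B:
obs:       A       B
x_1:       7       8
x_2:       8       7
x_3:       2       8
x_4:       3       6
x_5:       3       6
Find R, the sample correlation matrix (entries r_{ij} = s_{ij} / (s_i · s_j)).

Step 1 — column means:
  mean(A) = (7 + 8 + 2 + 3 + 3) / 5 = 23/5 = 4.6
  mean(B) = (8 + 7 + 8 + 6 + 6) / 5 = 35/5 = 7

Step 2 — sample variances and covariances s[i,j] = (1/(n-1)) · Σ_k (x_{k,i} - mean_i) · (x_{k,j} - mean_j), with n-1 = 4:
  s[A,A] = ((2.4)·(2.4) + (3.4)·(3.4) + (-2.6)·(-2.6) + (-1.6)·(-1.6) + (-1.6)·(-1.6)) / 4 = 29.2/4 = 7.3
  s[A,B] = ((2.4)·(1) + (3.4)·(0) + (-2.6)·(1) + (-1.6)·(-1) + (-1.6)·(-1)) / 4 = 3/4 = 0.75
  s[B,B] = ((1)·(1) + (0)·(0) + (1)·(1) + (-1)·(-1) + (-1)·(-1)) / 4 = 4/4 = 1
  Sample standard deviations s_i = √(s[i,i]):
  s(A) = √(7.3) = 2.7019
  s(B) = √(1) = 1

Step 3 — r_{ij} = s_{ij} / (s_i · s_j):
  r[A,A] = 1 (diagonal).
  r[A,B] = 0.75 / (2.7019 · 1) = 0.75 / 2.7019 = 0.2776
  r[B,B] = 1 (diagonal).

R is symmetric with unit diagonal. Assembling:

R = [[1, 0.2776],
 [0.2776, 1]]


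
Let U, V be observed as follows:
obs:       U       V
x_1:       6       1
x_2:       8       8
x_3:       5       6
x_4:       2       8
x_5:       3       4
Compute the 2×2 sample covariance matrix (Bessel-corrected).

Step 1 — column means:
  mean(U) = (6 + 8 + 5 + 2 + 3) / 5 = 24/5 = 4.8
  mean(V) = (1 + 8 + 6 + 8 + 4) / 5 = 27/5 = 5.4

Step 2 — sample covariance S[i,j] = (1/(n-1)) · Σ_k (x_{k,i} - mean_i) · (x_{k,j} - mean_j), with n-1 = 4.
  S[U,U] = ((1.2)·(1.2) + (3.2)·(3.2) + (0.2)·(0.2) + (-2.8)·(-2.8) + (-1.8)·(-1.8)) / 4 = 22.8/4 = 5.7
  S[U,V] = ((1.2)·(-4.4) + (3.2)·(2.6) + (0.2)·(0.6) + (-2.8)·(2.6) + (-1.8)·(-1.4)) / 4 = -1.6/4 = -0.4
  S[V,V] = ((-4.4)·(-4.4) + (2.6)·(2.6) + (0.6)·(0.6) + (2.6)·(2.6) + (-1.4)·(-1.4)) / 4 = 35.2/4 = 8.8

S is symmetric (S[j,i] = S[i,j]). Assembling:

S = [[5.7, -0.4],
 [-0.4, 8.8]]


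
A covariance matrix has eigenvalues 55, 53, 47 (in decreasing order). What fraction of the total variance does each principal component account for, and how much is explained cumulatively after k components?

Step 1 — total variance = trace(Sigma) = Σ λ_i = 55 + 53 + 47 = 155.

Step 2 — fraction explained by component i = λ_i / Σ λ:
  PC1: 55/155 = 0.3548
  PC2: 53/155 = 0.3419
  PC3: 47/155 = 0.3032

Step 3 — cumulative fraction after k components = (λ_1 + ... + λ_k) / Σ λ:
  k = 1: 55/155 = 0.3548
  k = 2: (55 + 53)/155 = 108/155 = 0.6968
  k = 3: (55 + 53 + 47)/155 = 155/155 = 1

Summary (fraction, with percent):

explained: PC1 0.3548 (35.48%), PC2 0.3419 (34.19%), PC3 0.3032 (30.32%);  cumulative: 0.3548, 0.6968, 1


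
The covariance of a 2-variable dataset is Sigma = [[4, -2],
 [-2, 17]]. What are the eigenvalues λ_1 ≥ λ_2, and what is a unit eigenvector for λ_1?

Step 1 — characteristic polynomial of 2×2 Sigma:
  det(Sigma - λI) = λ² - trace · λ + det = 0.
  trace = 4 + 17 = 21, det = 4·17 - (-2)² = 64.
Step 2 — discriminant:
  Δ = trace² - 4·det = 441 - 256 = 185.
Step 3 — eigenvalues:
  λ = (trace ± √Δ)/2 = (21 ± 13.6015)/2,
  λ_1 = 17.3007,  λ_2 = 3.6993.

Step 4 — unit eigenvector for λ_1: solve (Sigma - λ_1 I)v = 0. First row:
  (4 - 17.3007)·v_x + (-2)·v_y = 0, i.e. (-13.3007)·v_x + (-2)·v_y = 0,
  so v ∝ (b, λ_1 - a) = (-2, 13.3007); multiply by -1 so the first entry is positive: u = (2, -13.3007).
  ||u|| = √((2)² + (-13.3007)²) = √(180.9096) ≈ 13.4503,
  v_1 = u/||u|| ≈ (0.1487, -0.9889) (||v_1|| = 1).

λ_1 = 17.3007,  λ_2 = 3.6993;  v_1 ≈ (0.1487, -0.9889)


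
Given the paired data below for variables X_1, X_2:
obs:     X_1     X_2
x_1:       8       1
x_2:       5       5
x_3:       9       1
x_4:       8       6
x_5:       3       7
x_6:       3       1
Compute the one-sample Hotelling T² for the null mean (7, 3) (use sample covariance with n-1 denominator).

Step 1 — sample mean vector:
  mean(X_1) = (8 + 5 + 9 + 8 + 3 + 3) / 6 = 36/6 = 6
  mean(X_2) = (1 + 5 + 1 + 6 + 7 + 1) / 6 = 21/6 = 3.5
  x̄ = (6, 3.5),  deviation x̄ - mu_0 = (6, 3.5) - (7, 3) = (-1, 0.5).

Step 2 — sample covariance matrix, S[i,j] = (1/(n-1)) · Σ_k (x_{k,i} - mean_i) · (x_{k,j} - mean_j), divisor n-1 = 5:
  S[X_1,X_1] = ((2)·(2) + (-1)·(-1) + (3)·(3) + (2)·(2) + (-3)·(-3) + (-3)·(-3)) / 5 = 36/5 = 7.2
  S[X_1,X_2] = ((2)·(-2.5) + (-1)·(1.5) + (3)·(-2.5) + (2)·(2.5) + (-3)·(3.5) + (-3)·(-2.5)) / 5 = -12/5 = -2.4
  S[X_2,X_2] = ((-2.5)·(-2.5) + (1.5)·(1.5) + (-2.5)·(-2.5) + (2.5)·(2.5) + (3.5)·(3.5) + (-2.5)·(-2.5)) / 5 = 39.5/5 = 7.9
  S = [[7.2, -2.4],
 [-2.4, 7.9]].

Step 3 — invert S. det(S) = 7.2·7.9 - (-2.4)² = 51.12.
  S^{-1} = (1/det) · [[d, -b], [-b, a]] = [[0.1545, 0.0469],
 [0.0469, 0.1408]].

Step 4 — quadratic form (x̄ - mu_0)^T · S^{-1} · (x̄ - mu_0):
  S^{-1} · (x̄ - mu_0) = (-0.1311, 0.0235),
  (x̄ - mu_0)^T · [...] = (-1)·(-0.1311) + (0.5)·(0.0235) = 0.1428.

Step 5 — scale by n: T² = 6 · 0.1428 = 0.8568.

T² ≈ 0.8568


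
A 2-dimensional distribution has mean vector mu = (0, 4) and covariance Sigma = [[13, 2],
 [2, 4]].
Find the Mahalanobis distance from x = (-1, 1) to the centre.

Step 1 — centre the observation: (x - mu) = (-1, -3).

Step 2 — invert Sigma. det(Sigma) = 13·4 - (2)² = 48.
  Sigma^{-1} = (1/det) · [[d, -b], [-b, a]] = [[0.0833, -0.0417],
 [-0.0417, 0.2708]].

Step 3 — form the quadratic (x - mu)^T · Sigma^{-1} · (x - mu):
  Sigma^{-1} · (x - mu) = (0.0417, -0.7708).
  (x - mu)^T · [Sigma^{-1} · (x - mu)] = (-1)·(0.0417) + (-3)·(-0.7708) = 2.2708.

Step 4 — take square root: d = √(2.2708) ≈ 1.5069.

d(x, mu) = √(2.2708) ≈ 1.5069


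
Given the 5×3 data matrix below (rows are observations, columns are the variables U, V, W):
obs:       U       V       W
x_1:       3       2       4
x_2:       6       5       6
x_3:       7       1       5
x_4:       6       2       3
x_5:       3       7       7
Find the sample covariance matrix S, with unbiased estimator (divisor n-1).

Step 1 — column means:
  mean(U) = (3 + 6 + 7 + 6 + 3) / 5 = 25/5 = 5
  mean(V) = (2 + 5 + 1 + 2 + 7) / 5 = 17/5 = 3.4
  mean(W) = (4 + 6 + 5 + 3 + 7) / 5 = 25/5 = 5

Step 2 — sample covariance S[i,j] = (1/(n-1)) · Σ_k (x_{k,i} - mean_i) · (x_{k,j} - mean_j), with n-1 = 4.
  S[U,U] = ((-2)·(-2) + (1)·(1) + (2)·(2) + (1)·(1) + (-2)·(-2)) / 4 = 14/4 = 3.5
  S[U,V] = ((-2)·(-1.4) + (1)·(1.6) + (2)·(-2.4) + (1)·(-1.4) + (-2)·(3.6)) / 4 = -9/4 = -2.25
  S[U,W] = ((-2)·(-1) + (1)·(1) + (2)·(0) + (1)·(-2) + (-2)·(2)) / 4 = -3/4 = -0.75
  S[V,V] = ((-1.4)·(-1.4) + (1.6)·(1.6) + (-2.4)·(-2.4) + (-1.4)·(-1.4) + (3.6)·(3.6)) / 4 = 25.2/4 = 6.3
  S[V,W] = ((-1.4)·(-1) + (1.6)·(1) + (-2.4)·(0) + (-1.4)·(-2) + (3.6)·(2)) / 4 = 13/4 = 3.25
  S[W,W] = ((-1)·(-1) + (1)·(1) + (0)·(0) + (-2)·(-2) + (2)·(2)) / 4 = 10/4 = 2.5

S is symmetric (S[j,i] = S[i,j]). Assembling:

S = [[3.5, -2.25, -0.75],
 [-2.25, 6.3, 3.25],
 [-0.75, 3.25, 2.5]]


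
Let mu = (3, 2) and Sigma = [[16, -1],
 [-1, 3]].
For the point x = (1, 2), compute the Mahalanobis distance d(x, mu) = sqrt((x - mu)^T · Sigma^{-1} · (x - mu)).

Step 1 — centre the observation: (x - mu) = (-2, 0).

Step 2 — invert Sigma. det(Sigma) = 16·3 - (-1)² = 47.
  Sigma^{-1} = (1/det) · [[d, -b], [-b, a]] = [[0.0638, 0.0213],
 [0.0213, 0.3404]].

Step 3 — form the quadratic (x - mu)^T · Sigma^{-1} · (x - mu):
  Sigma^{-1} · (x - mu) = (-0.1277, -0.0426).
  (x - mu)^T · [Sigma^{-1} · (x - mu)] = (-2)·(-0.1277) + (0)·(-0.0426) = 0.2553.

Step 4 — take square root: d = √(0.2553) ≈ 0.5053.

d(x, mu) = √(0.2553) ≈ 0.5053


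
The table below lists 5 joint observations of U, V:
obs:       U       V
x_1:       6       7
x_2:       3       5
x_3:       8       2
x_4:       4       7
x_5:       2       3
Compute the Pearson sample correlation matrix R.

Step 1 — column means:
  mean(U) = (6 + 3 + 8 + 4 + 2) / 5 = 23/5 = 4.6
  mean(V) = (7 + 5 + 2 + 7 + 3) / 5 = 24/5 = 4.8

Step 2 — sample variances and covariances s[i,j] = (1/(n-1)) · Σ_k (x_{k,i} - mean_i) · (x_{k,j} - mean_j), with n-1 = 4:
  s[U,U] = ((1.4)·(1.4) + (-1.6)·(-1.6) + (3.4)·(3.4) + (-0.6)·(-0.6) + (-2.6)·(-2.6)) / 4 = 23.2/4 = 5.8
  s[U,V] = ((1.4)·(2.2) + (-1.6)·(0.2) + (3.4)·(-2.8) + (-0.6)·(2.2) + (-2.6)·(-1.8)) / 4 = -3.4/4 = -0.85
  s[V,V] = ((2.2)·(2.2) + (0.2)·(0.2) + (-2.8)·(-2.8) + (2.2)·(2.2) + (-1.8)·(-1.8)) / 4 = 20.8/4 = 5.2
  Sample standard deviations s_i = √(s[i,i]):
  s(U) = √(5.8) = 2.4083
  s(V) = √(5.2) = 2.2804

Step 3 — r_{ij} = s_{ij} / (s_i · s_j):
  r[U,U] = 1 (diagonal).
  r[U,V] = -0.85 / (2.4083 · 2.2804) = -0.85 / 5.4918 = -0.1548
  r[V,V] = 1 (diagonal).

R is symmetric with unit diagonal. Assembling:

R = [[1, -0.1548],
 [-0.1548, 1]]


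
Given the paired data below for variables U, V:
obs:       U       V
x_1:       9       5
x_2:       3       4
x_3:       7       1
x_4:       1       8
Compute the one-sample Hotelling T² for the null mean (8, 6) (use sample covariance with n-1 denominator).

Step 1 — sample mean vector:
  mean(U) = (9 + 3 + 7 + 1) / 4 = 20/4 = 5
  mean(V) = (5 + 4 + 1 + 8) / 4 = 18/4 = 4.5
  x̄ = (5, 4.5),  deviation x̄ - mu_0 = (5, 4.5) - (8, 6) = (-3, -1.5).

Step 2 — sample covariance matrix, S[i,j] = (1/(n-1)) · Σ_k (x_{k,i} - mean_i) · (x_{k,j} - mean_j), divisor n-1 = 3:
  S[U,U] = ((4)·(4) + (-2)·(-2) + (2)·(2) + (-4)·(-4)) / 3 = 40/3 = 13.3333
  S[U,V] = ((4)·(0.5) + (-2)·(-0.5) + (2)·(-3.5) + (-4)·(3.5)) / 3 = -18/3 = -6
  S[V,V] = ((0.5)·(0.5) + (-0.5)·(-0.5) + (-3.5)·(-3.5) + (3.5)·(3.5)) / 3 = 25/3 = 8.3333
  S = [[13.3333, -6],
 [-6, 8.3333]].

Step 3 — invert S. det(S) = 13.3333·8.3333 - (-6)² = 75.1111.
  S^{-1} = (1/det) · [[d, -b], [-b, a]] = [[0.1109, 0.0799],
 [0.0799, 0.1775]].

Step 4 — quadratic form (x̄ - mu_0)^T · S^{-1} · (x̄ - mu_0):
  S^{-1} · (x̄ - mu_0) = (-0.4527, -0.5059),
  (x̄ - mu_0)^T · [...] = (-3)·(-0.4527) + (-1.5)·(-0.5059) = 2.1169.

Step 5 — scale by n: T² = 4 · 2.1169 = 8.4675.

T² ≈ 8.4675


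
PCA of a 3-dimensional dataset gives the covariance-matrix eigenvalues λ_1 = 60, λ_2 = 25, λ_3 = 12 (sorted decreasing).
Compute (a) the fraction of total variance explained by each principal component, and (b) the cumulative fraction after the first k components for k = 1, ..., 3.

Step 1 — total variance = trace(Sigma) = Σ λ_i = 60 + 25 + 12 = 97.

Step 2 — fraction explained by component i = λ_i / Σ λ:
  PC1: 60/97 = 0.6186
  PC2: 25/97 = 0.2577
  PC3: 12/97 = 0.1237

Step 3 — cumulative fraction after k components = (λ_1 + ... + λ_k) / Σ λ:
  k = 1: 60/97 = 0.6186
  k = 2: (60 + 25)/97 = 85/97 = 0.8763
  k = 3: (60 + 25 + 12)/97 = 97/97 = 1

Summary (fraction, with percent):

explained: PC1 0.6186 (61.86%), PC2 0.2577 (25.77%), PC3 0.1237 (12.37%);  cumulative: 0.6186, 0.8763, 1


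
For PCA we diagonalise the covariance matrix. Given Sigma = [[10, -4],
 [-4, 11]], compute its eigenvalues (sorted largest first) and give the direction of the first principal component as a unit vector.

Step 1 — characteristic polynomial of 2×2 Sigma:
  det(Sigma - λI) = λ² - trace · λ + det = 0.
  trace = 10 + 11 = 21, det = 10·11 - (-4)² = 94.
Step 2 — discriminant:
  Δ = trace² - 4·det = 441 - 376 = 65.
Step 3 — eigenvalues:
  λ = (trace ± √Δ)/2 = (21 ± 8.0623)/2,
  λ_1 = 14.5311,  λ_2 = 6.4689.

Step 4 — unit eigenvector for λ_1: solve (Sigma - λ_1 I)v = 0. First row:
  (10 - 14.5311)·v_x + (-4)·v_y = 0, i.e. (-4.5311)·v_x + (-4)·v_y = 0,
  so v ∝ (b, λ_1 - a) = (-4, 4.5311); multiply by -1 so the first entry is positive: u = (4, -4.5311).
  ||u|| = √((4)² + (-4.5311)²) = √(36.5311) ≈ 6.0441,
  v_1 = u/||u|| ≈ (0.6618, -0.7497) (||v_1|| = 1).

λ_1 = 14.5311,  λ_2 = 6.4689;  v_1 ≈ (0.6618, -0.7497)


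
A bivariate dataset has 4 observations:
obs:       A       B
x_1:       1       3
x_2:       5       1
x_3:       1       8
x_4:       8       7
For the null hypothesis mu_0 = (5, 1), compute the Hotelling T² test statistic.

Step 1 — sample mean vector:
  mean(A) = (1 + 5 + 1 + 8) / 4 = 15/4 = 3.75
  mean(B) = (3 + 1 + 8 + 7) / 4 = 19/4 = 4.75
  x̄ = (3.75, 4.75),  deviation x̄ - mu_0 = (3.75, 4.75) - (5, 1) = (-1.25, 3.75).

Step 2 — sample covariance matrix, S[i,j] = (1/(n-1)) · Σ_k (x_{k,i} - mean_i) · (x_{k,j} - mean_j), divisor n-1 = 3:
  S[A,A] = ((-2.75)·(-2.75) + (1.25)·(1.25) + (-2.75)·(-2.75) + (4.25)·(4.25)) / 3 = 34.75/3 = 11.5833
  S[A,B] = ((-2.75)·(-1.75) + (1.25)·(-3.75) + (-2.75)·(3.25) + (4.25)·(2.25)) / 3 = 0.75/3 = 0.25
  S[B,B] = ((-1.75)·(-1.75) + (-3.75)·(-3.75) + (3.25)·(3.25) + (2.25)·(2.25)) / 3 = 32.75/3 = 10.9167
  S = [[11.5833, 0.25],
 [0.25, 10.9167]].

Step 3 — invert S. det(S) = 11.5833·10.9167 - (0.25)² = 126.3889.
  S^{-1} = (1/det) · [[d, -b], [-b, a]] = [[0.0864, -0.002],
 [-0.002, 0.0916]].

Step 4 — quadratic form (x̄ - mu_0)^T · S^{-1} · (x̄ - mu_0):
  S^{-1} · (x̄ - mu_0) = (-0.1154, 0.3462),
  (x̄ - mu_0)^T · [...] = (-1.25)·(-0.1154) + (3.75)·(0.3462) = 1.4423.

Step 5 — scale by n: T² = 4 · 1.4423 = 5.7692.

T² ≈ 5.7692


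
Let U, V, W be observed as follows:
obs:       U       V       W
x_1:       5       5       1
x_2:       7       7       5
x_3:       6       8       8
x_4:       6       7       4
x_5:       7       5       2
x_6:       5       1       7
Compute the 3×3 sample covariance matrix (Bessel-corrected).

Step 1 — column means:
  mean(U) = (5 + 7 + 6 + 6 + 7 + 5) / 6 = 36/6 = 6
  mean(V) = (5 + 7 + 8 + 7 + 5 + 1) / 6 = 33/6 = 5.5
  mean(W) = (1 + 5 + 8 + 4 + 2 + 7) / 6 = 27/6 = 4.5

Step 2 — sample covariance S[i,j] = (1/(n-1)) · Σ_k (x_{k,i} - mean_i) · (x_{k,j} - mean_j), with n-1 = 5.
  S[U,U] = ((-1)·(-1) + (1)·(1) + (0)·(0) + (0)·(0) + (1)·(1) + (-1)·(-1)) / 5 = 4/5 = 0.8
  S[U,V] = ((-1)·(-0.5) + (1)·(1.5) + (0)·(2.5) + (0)·(1.5) + (1)·(-0.5) + (-1)·(-4.5)) / 5 = 6/5 = 1.2
  S[U,W] = ((-1)·(-3.5) + (1)·(0.5) + (0)·(3.5) + (0)·(-0.5) + (1)·(-2.5) + (-1)·(2.5)) / 5 = -1/5 = -0.2
  S[V,V] = ((-0.5)·(-0.5) + (1.5)·(1.5) + (2.5)·(2.5) + (1.5)·(1.5) + (-0.5)·(-0.5) + (-4.5)·(-4.5)) / 5 = 31.5/5 = 6.3
  S[V,W] = ((-0.5)·(-3.5) + (1.5)·(0.5) + (2.5)·(3.5) + (1.5)·(-0.5) + (-0.5)·(-2.5) + (-4.5)·(2.5)) / 5 = 0.5/5 = 0.1
  S[W,W] = ((-3.5)·(-3.5) + (0.5)·(0.5) + (3.5)·(3.5) + (-0.5)·(-0.5) + (-2.5)·(-2.5) + (2.5)·(2.5)) / 5 = 37.5/5 = 7.5

S is symmetric (S[j,i] = S[i,j]). Assembling:

S = [[0.8, 1.2, -0.2],
 [1.2, 6.3, 0.1],
 [-0.2, 0.1, 7.5]]


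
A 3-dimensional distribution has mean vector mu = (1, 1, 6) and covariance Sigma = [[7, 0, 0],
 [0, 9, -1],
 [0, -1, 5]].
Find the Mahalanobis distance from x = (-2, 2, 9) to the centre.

Step 1 — centre the observation: (x - mu) = (-3, 1, 3).

Step 2 — invert Sigma (cofactor / det for 3×3, or solve directly):
  Sigma^{-1} = [[0.1429, 0, 0],
 [0, 0.1136, 0.0227],
 [0, 0.0227, 0.2045]].

Step 3 — form the quadratic (x - mu)^T · Sigma^{-1} · (x - mu):
  Sigma^{-1} · (x - mu) = (-0.4286, 0.1818, 0.6364).
  (x - mu)^T · [Sigma^{-1} · (x - mu)] = (-3)·(-0.4286) + (1)·(0.1818) + (3)·(0.6364) = 3.3766.

Step 4 — take square root: d = √(3.3766) ≈ 1.8376.

d(x, mu) = √(3.3766) ≈ 1.8376


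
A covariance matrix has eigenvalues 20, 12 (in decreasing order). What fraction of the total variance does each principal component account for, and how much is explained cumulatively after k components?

Step 1 — total variance = trace(Sigma) = Σ λ_i = 20 + 12 = 32.

Step 2 — fraction explained by component i = λ_i / Σ λ:
  PC1: 20/32 = 0.625
  PC2: 12/32 = 0.375

Step 3 — cumulative fraction after k components = (λ_1 + ... + λ_k) / Σ λ:
  k = 1: 20/32 = 0.625
  k = 2: (20 + 12)/32 = 32/32 = 1

Summary (fraction, with percent):

explained: PC1 0.625 (62.5%), PC2 0.375 (37.5%);  cumulative: 0.625, 1


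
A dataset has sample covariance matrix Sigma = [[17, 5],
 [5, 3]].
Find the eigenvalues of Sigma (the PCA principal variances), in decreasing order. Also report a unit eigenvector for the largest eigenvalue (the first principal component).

Step 1 — characteristic polynomial of 2×2 Sigma:
  det(Sigma - λI) = λ² - trace · λ + det = 0.
  trace = 17 + 3 = 20, det = 17·3 - (5)² = 26.
Step 2 — discriminant:
  Δ = trace² - 4·det = 400 - 104 = 296.
Step 3 — eigenvalues:
  λ = (trace ± √Δ)/2 = (20 ± 17.2047)/2,
  λ_1 = 18.6023,  λ_2 = 1.3977.

Step 4 — unit eigenvector for λ_1: solve (Sigma - λ_1 I)v = 0. First row:
  (17 - 18.6023)·v_x + (5)·v_y = 0, i.e. (-1.6023)·v_x + (5)·v_y = 0,
  so v ∝ (b, λ_1 - a) = (5, 1.6023) = u.
  ||u|| = √((5)² + (1.6023)²) = √(27.5674) ≈ 5.2505,
  v_1 = u/||u|| ≈ (0.9523, 0.3052) (||v_1|| = 1).

λ_1 = 18.6023,  λ_2 = 1.3977;  v_1 ≈ (0.9523, 0.3052)


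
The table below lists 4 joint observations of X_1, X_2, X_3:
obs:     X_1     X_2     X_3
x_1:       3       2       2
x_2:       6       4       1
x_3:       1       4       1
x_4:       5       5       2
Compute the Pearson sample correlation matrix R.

Step 1 — column means:
  mean(X_1) = (3 + 6 + 1 + 5) / 4 = 15/4 = 3.75
  mean(X_2) = (2 + 4 + 4 + 5) / 4 = 15/4 = 3.75
  mean(X_3) = (2 + 1 + 1 + 2) / 4 = 6/4 = 1.5

Step 2 — sample variances and covariances s[i,j] = (1/(n-1)) · Σ_k (x_{k,i} - mean_i) · (x_{k,j} - mean_j), with n-1 = 3:
  s[X_1,X_1] = ((-0.75)·(-0.75) + (2.25)·(2.25) + (-2.75)·(-2.75) + (1.25)·(1.25)) / 3 = 14.75/3 = 4.9167
  s[X_1,X_2] = ((-0.75)·(-1.75) + (2.25)·(0.25) + (-2.75)·(0.25) + (1.25)·(1.25)) / 3 = 2.75/3 = 0.9167
  s[X_1,X_3] = ((-0.75)·(0.5) + (2.25)·(-0.5) + (-2.75)·(-0.5) + (1.25)·(0.5)) / 3 = 0.5/3 = 0.1667
  s[X_2,X_2] = ((-1.75)·(-1.75) + (0.25)·(0.25) + (0.25)·(0.25) + (1.25)·(1.25)) / 3 = 4.75/3 = 1.5833
  s[X_2,X_3] = ((-1.75)·(0.5) + (0.25)·(-0.5) + (0.25)·(-0.5) + (1.25)·(0.5)) / 3 = -0.5/3 = -0.1667
  s[X_3,X_3] = ((0.5)·(0.5) + (-0.5)·(-0.5) + (-0.5)·(-0.5) + (0.5)·(0.5)) / 3 = 1/3 = 0.3333
  Sample standard deviations s_i = √(s[i,i]):
  s(X_1) = √(4.9167) = 2.2174
  s(X_2) = √(1.5833) = 1.2583
  s(X_3) = √(0.3333) = 0.5774

Step 3 — r_{ij} = s_{ij} / (s_i · s_j):
  r[X_1,X_1] = 1 (diagonal).
  r[X_1,X_2] = 0.9167 / (2.2174 · 1.2583) = 0.9167 / 2.7901 = 0.3285
  r[X_1,X_3] = 0.1667 / (2.2174 · 0.5774) = 0.1667 / 1.2802 = 0.1302
  r[X_2,X_2] = 1 (diagonal).
  r[X_2,X_3] = -0.1667 / (1.2583 · 0.5774) = -0.1667 / 0.7265 = -0.2294
  r[X_3,X_3] = 1 (diagonal).

R is symmetric with unit diagonal. Assembling:

R = [[1, 0.3285, 0.1302],
 [0.3285, 1, -0.2294],
 [0.1302, -0.2294, 1]]


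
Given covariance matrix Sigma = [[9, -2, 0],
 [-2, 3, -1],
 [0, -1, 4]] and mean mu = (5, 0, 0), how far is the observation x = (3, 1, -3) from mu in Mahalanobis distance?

Step 1 — centre the observation: (x - mu) = (-2, 1, -3).

Step 2 — invert Sigma (cofactor / det for 3×3, or solve directly):
  Sigma^{-1} = [[0.1325, 0.0964, 0.0241],
 [0.0964, 0.4337, 0.1084],
 [0.0241, 0.1084, 0.2771]].

Step 3 — form the quadratic (x - mu)^T · Sigma^{-1} · (x - mu):
  Sigma^{-1} · (x - mu) = (-0.241, -0.0843, -0.7711).
  (x - mu)^T · [Sigma^{-1} · (x - mu)] = (-2)·(-0.241) + (1)·(-0.0843) + (-3)·(-0.7711) = 2.7108.

Step 4 — take square root: d = √(2.7108) ≈ 1.6465.

d(x, mu) = √(2.7108) ≈ 1.6465


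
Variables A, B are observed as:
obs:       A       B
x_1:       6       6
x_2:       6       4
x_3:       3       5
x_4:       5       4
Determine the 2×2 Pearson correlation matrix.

Step 1 — column means:
  mean(A) = (6 + 6 + 3 + 5) / 4 = 20/4 = 5
  mean(B) = (6 + 4 + 5 + 4) / 4 = 19/4 = 4.75

Step 2 — sample variances and covariances s[i,j] = (1/(n-1)) · Σ_k (x_{k,i} - mean_i) · (x_{k,j} - mean_j), with n-1 = 3:
  s[A,A] = ((1)·(1) + (1)·(1) + (-2)·(-2) + (0)·(0)) / 3 = 6/3 = 2
  s[A,B] = ((1)·(1.25) + (1)·(-0.75) + (-2)·(0.25) + (0)·(-0.75)) / 3 = 0/3 = 0
  s[B,B] = ((1.25)·(1.25) + (-0.75)·(-0.75) + (0.25)·(0.25) + (-0.75)·(-0.75)) / 3 = 2.75/3 = 0.9167
  Sample standard deviations s_i = √(s[i,i]):
  s(A) = √(2) = 1.4142
  s(B) = √(0.9167) = 0.9574

Step 3 — r_{ij} = s_{ij} / (s_i · s_j):
  r[A,A] = 1 (diagonal).
  r[A,B] = 0 / (1.4142 · 0.9574) = 0 / 1.354 = 0
  r[B,B] = 1 (diagonal).

R is symmetric with unit diagonal. Assembling:

R = [[1, 0],
 [0, 1]]


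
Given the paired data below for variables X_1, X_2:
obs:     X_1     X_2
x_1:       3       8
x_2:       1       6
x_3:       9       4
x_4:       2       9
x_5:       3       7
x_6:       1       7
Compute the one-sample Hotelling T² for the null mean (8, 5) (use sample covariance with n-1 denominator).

Step 1 — sample mean vector:
  mean(X_1) = (3 + 1 + 9 + 2 + 3 + 1) / 6 = 19/6 = 3.1667
  mean(X_2) = (8 + 6 + 4 + 9 + 7 + 7) / 6 = 41/6 = 6.8333
  x̄ = (3.1667, 6.8333),  deviation x̄ - mu_0 = (3.1667, 6.8333) - (8, 5) = (-4.8333, 1.8333).

Step 2 — sample covariance matrix, S[i,j] = (1/(n-1)) · Σ_k (x_{k,i} - mean_i) · (x_{k,j} - mean_j), divisor n-1 = 5:
  S[X_1,X_1] = ((-0.1667)·(-0.1667) + (-2.1667)·(-2.1667) + (5.8333)·(5.8333) + (-1.1667)·(-1.1667) + (-0.1667)·(-0.1667) + (-2.1667)·(-2.1667)) / 5 = 44.8333/5 = 8.9667
  S[X_1,X_2] = ((-0.1667)·(1.1667) + (-2.1667)·(-0.8333) + (5.8333)·(-2.8333) + (-1.1667)·(2.1667) + (-0.1667)·(0.1667) + (-2.1667)·(0.1667)) / 5 = -17.8333/5 = -3.5667
  S[X_2,X_2] = ((1.1667)·(1.1667) + (-0.8333)·(-0.8333) + (-2.8333)·(-2.8333) + (2.1667)·(2.1667) + (0.1667)·(0.1667) + (0.1667)·(0.1667)) / 5 = 14.8333/5 = 2.9667
  S = [[8.9667, -3.5667],
 [-3.5667, 2.9667]].

Step 3 — invert S. det(S) = 8.9667·2.9667 - (-3.5667)² = 13.88.
  S^{-1} = (1/det) · [[d, -b], [-b, a]] = [[0.2137, 0.257],
 [0.257, 0.646]].

Step 4 — quadratic form (x̄ - mu_0)^T · S^{-1} · (x̄ - mu_0):
  S^{-1} · (x̄ - mu_0) = (-0.562, -0.0576),
  (x̄ - mu_0)^T · [...] = (-4.8333)·(-0.562) + (1.8333)·(-0.0576) = 2.6105.

Step 5 — scale by n: T² = 6 · 2.6105 = 15.6628.

T² ≈ 15.6628


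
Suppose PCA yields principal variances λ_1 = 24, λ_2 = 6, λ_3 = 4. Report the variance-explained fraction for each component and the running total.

Step 1 — total variance = trace(Sigma) = Σ λ_i = 24 + 6 + 4 = 34.

Step 2 — fraction explained by component i = λ_i / Σ λ:
  PC1: 24/34 = 0.7059
  PC2: 6/34 = 0.1765
  PC3: 4/34 = 0.1176

Step 3 — cumulative fraction after k components = (λ_1 + ... + λ_k) / Σ λ:
  k = 1: 24/34 = 0.7059
  k = 2: (24 + 6)/34 = 30/34 = 0.8824
  k = 3: (24 + 6 + 4)/34 = 34/34 = 1

Summary (fraction, with percent):

explained: PC1 0.7059 (70.59%), PC2 0.1765 (17.65%), PC3 0.1176 (11.76%);  cumulative: 0.7059, 0.8824, 1


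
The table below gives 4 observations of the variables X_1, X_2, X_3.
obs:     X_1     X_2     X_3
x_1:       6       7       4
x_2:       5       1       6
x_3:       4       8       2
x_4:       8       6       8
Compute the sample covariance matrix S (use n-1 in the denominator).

Step 1 — column means:
  mean(X_1) = (6 + 5 + 4 + 8) / 4 = 23/4 = 5.75
  mean(X_2) = (7 + 1 + 8 + 6) / 4 = 22/4 = 5.5
  mean(X_3) = (4 + 6 + 2 + 8) / 4 = 20/4 = 5

Step 2 — sample covariance S[i,j] = (1/(n-1)) · Σ_k (x_{k,i} - mean_i) · (x_{k,j} - mean_j), with n-1 = 3.
  S[X_1,X_1] = ((0.25)·(0.25) + (-0.75)·(-0.75) + (-1.75)·(-1.75) + (2.25)·(2.25)) / 3 = 8.75/3 = 2.9167
  S[X_1,X_2] = ((0.25)·(1.5) + (-0.75)·(-4.5) + (-1.75)·(2.5) + (2.25)·(0.5)) / 3 = 0.5/3 = 0.1667
  S[X_1,X_3] = ((0.25)·(-1) + (-0.75)·(1) + (-1.75)·(-3) + (2.25)·(3)) / 3 = 11/3 = 3.6667
  S[X_2,X_2] = ((1.5)·(1.5) + (-4.5)·(-4.5) + (2.5)·(2.5) + (0.5)·(0.5)) / 3 = 29/3 = 9.6667
  S[X_2,X_3] = ((1.5)·(-1) + (-4.5)·(1) + (2.5)·(-3) + (0.5)·(3)) / 3 = -12/3 = -4
  S[X_3,X_3] = ((-1)·(-1) + (1)·(1) + (-3)·(-3) + (3)·(3)) / 3 = 20/3 = 6.6667

S is symmetric (S[j,i] = S[i,j]). Assembling:

S = [[2.9167, 0.1667, 3.6667],
 [0.1667, 9.6667, -4],
 [3.6667, -4, 6.6667]]


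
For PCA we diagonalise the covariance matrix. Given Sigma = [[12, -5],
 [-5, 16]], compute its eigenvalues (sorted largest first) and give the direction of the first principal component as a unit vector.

Step 1 — characteristic polynomial of 2×2 Sigma:
  det(Sigma - λI) = λ² - trace · λ + det = 0.
  trace = 12 + 16 = 28, det = 12·16 - (-5)² = 167.
Step 2 — discriminant:
  Δ = trace² - 4·det = 784 - 668 = 116.
Step 3 — eigenvalues:
  λ = (trace ± √Δ)/2 = (28 ± 10.7703)/2,
  λ_1 = 19.3852,  λ_2 = 8.6148.

Step 4 — unit eigenvector for λ_1: solve (Sigma - λ_1 I)v = 0. First row:
  (12 - 19.3852)·v_x + (-5)·v_y = 0, i.e. (-7.3852)·v_x + (-5)·v_y = 0,
  so v ∝ (b, λ_1 - a) = (-5, 7.3852); multiply by -1 so the first entry is positive: u = (5, -7.3852).
  ||u|| = √((5)² + (-7.3852)²) = √(79.5407) ≈ 8.9186,
  v_1 = u/||u|| ≈ (0.5606, -0.8281) (||v_1|| = 1).

λ_1 = 19.3852,  λ_2 = 8.6148;  v_1 ≈ (0.5606, -0.8281)


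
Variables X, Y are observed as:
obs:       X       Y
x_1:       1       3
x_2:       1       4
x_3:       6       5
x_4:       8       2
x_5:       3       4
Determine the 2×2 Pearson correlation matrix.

Step 1 — column means:
  mean(X) = (1 + 1 + 6 + 8 + 3) / 5 = 19/5 = 3.8
  mean(Y) = (3 + 4 + 5 + 2 + 4) / 5 = 18/5 = 3.6

Step 2 — sample variances and covariances s[i,j] = (1/(n-1)) · Σ_k (x_{k,i} - mean_i) · (x_{k,j} - mean_j), with n-1 = 4:
  s[X,X] = ((-2.8)·(-2.8) + (-2.8)·(-2.8) + (2.2)·(2.2) + (4.2)·(4.2) + (-0.8)·(-0.8)) / 4 = 38.8/4 = 9.7
  s[X,Y] = ((-2.8)·(-0.6) + (-2.8)·(0.4) + (2.2)·(1.4) + (4.2)·(-1.6) + (-0.8)·(0.4)) / 4 = -3.4/4 = -0.85
  s[Y,Y] = ((-0.6)·(-0.6) + (0.4)·(0.4) + (1.4)·(1.4) + (-1.6)·(-1.6) + (0.4)·(0.4)) / 4 = 5.2/4 = 1.3
  Sample standard deviations s_i = √(s[i,i]):
  s(X) = √(9.7) = 3.1145
  s(Y) = √(1.3) = 1.1402

Step 3 — r_{ij} = s_{ij} / (s_i · s_j):
  r[X,X] = 1 (diagonal).
  r[X,Y] = -0.85 / (3.1145 · 1.1402) = -0.85 / 3.5511 = -0.2394
  r[Y,Y] = 1 (diagonal).

R is symmetric with unit diagonal. Assembling:

R = [[1, -0.2394],
 [-0.2394, 1]]
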